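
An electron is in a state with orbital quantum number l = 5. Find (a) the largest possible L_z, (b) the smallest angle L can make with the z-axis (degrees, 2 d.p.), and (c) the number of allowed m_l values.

L_z,max = 5ℏ; θ_min ≈ 24.09°; 11 values

L_z,max = lℏ = 5ℏ.
cos θ_min = 5/√30, so θ_min ≈ 24.09°.
There are 2l+1 = 11 values of m_l.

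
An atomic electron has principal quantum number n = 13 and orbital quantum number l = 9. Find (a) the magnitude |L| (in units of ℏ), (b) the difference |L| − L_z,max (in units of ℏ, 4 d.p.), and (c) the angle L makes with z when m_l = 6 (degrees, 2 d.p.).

|L| = ℏ√(9·10) = 3√10 ℏ ≈ 9.487ℏ.
|L| − L_z,max = (3√10 − 9)ℏ ≈ 0.4868ℏ.
For m_l = 6: cos θ = 6/√90, θ ≈ 50.77°.

|L| = 3√10 ℏ ≈ 9.487ℏ; |L|−L_z,max ≈ 0.4868ℏ; θ(m_l=6) ≈ 50.77°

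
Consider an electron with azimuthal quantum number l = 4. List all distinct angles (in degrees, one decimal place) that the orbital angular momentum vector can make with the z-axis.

θ ∈ {26.6°, 47.9°, 63.4°, 77.1°, 90.0°, 102.9°, 116.6°, 132.1°, 153.4°}

|L| = ℏ√(l(l+1)) = 2√5 ℏ.
cos θ = m_l/√20 for each m_l ∈ {-4, -3, -2, -1, 0, 1, 2, 3, 4}.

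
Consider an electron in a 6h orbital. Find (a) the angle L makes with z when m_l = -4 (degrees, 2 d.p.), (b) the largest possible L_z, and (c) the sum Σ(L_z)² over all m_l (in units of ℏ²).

θ(m_l=-4) ≈ 136.91°; L_z,max = 5ℏ; Σ(L_z)² = 110 ℏ²

For 6h, l = 5.
For m_l = -4: cos θ = -4/√30, θ ≈ 136.91°.
L_z,max = lℏ = 5ℏ.
Σ m_l² = 110, so Σ(L_z)² = 110 ℏ².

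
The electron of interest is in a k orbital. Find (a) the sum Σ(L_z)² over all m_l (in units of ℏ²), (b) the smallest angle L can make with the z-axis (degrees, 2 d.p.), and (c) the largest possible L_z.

A k state has l = 7.
Σ m_l² = 280, so Σ(L_z)² = 280 ℏ².
cos θ_min = 7/√56, so θ_min ≈ 20.70°.
L_z,max = lℏ = 7ℏ.

Σ(L_z)² = 280 ℏ²; θ_min ≈ 20.70°; L_z,max = 7ℏ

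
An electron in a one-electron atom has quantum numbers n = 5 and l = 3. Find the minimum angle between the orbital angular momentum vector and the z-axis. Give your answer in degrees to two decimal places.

|L| = ℏ√(l(l+1)) = 2√3 ℏ.
The smallest angle corresponds to the largest L_z, i.e. m_l = l = 3, giving L_z = 3ℏ.
cos θ_min = 3/√12, so θ_min ≈ 30.00°.

θ_min ≈ 30.00°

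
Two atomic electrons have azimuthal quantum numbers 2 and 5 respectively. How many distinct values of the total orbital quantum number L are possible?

By the triangle rule, |l₁ − l₂| ≤ L ≤ l₁ + l₂.
Allowed values: L = 3, 4, 5, 6, 7.
That is 5 values.

5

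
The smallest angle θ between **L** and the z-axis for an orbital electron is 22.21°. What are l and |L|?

l = 6, |L| = √42 ℏ ≈ 6.481ℏ

At minimum angle, m_l = l, so cos θ = l/√(l(l+1)); cos²θ = l/(l+1) = 0.8571.
Thus l = 0.8571/(1 − 0.8571) ≈ 6.
Then |L| = ℏ√(6·7) = √42 ℏ.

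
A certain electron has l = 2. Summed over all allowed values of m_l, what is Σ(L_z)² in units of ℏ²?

Σ(L_z)² = 10 ℏ²

m_l ∈ {-2, -1, 0, 1, 2}.
Σ m_l² = l(l+1)(2l+1)/3 = 2·3·5/3 = 10.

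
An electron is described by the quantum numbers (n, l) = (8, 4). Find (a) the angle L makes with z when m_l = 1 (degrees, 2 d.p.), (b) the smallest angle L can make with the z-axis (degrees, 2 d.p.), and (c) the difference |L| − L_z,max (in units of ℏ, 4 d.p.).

For m_l = 1: cos θ = 1/√20, θ ≈ 77.08°.
cos θ_min = 4/√20, so θ_min ≈ 26.57°.
|L| − L_z,max = (2√5 − 4)ℏ ≈ 0.4721ℏ.

θ(m_l=1) ≈ 77.08°; θ_min ≈ 26.57°; |L|−L_z,max ≈ 0.4721ℏ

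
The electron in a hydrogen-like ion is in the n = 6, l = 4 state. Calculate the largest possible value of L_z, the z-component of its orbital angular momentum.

L_z,max = 4ℏ

L_z = m_l ℏ with m_l ∈ {−4, …, 4}; the maximum is m_l = 4.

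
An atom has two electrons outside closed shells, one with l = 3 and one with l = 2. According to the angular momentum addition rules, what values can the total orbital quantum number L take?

L runs from |3 − 2| = 1 to 3 + 2 = 5.
So L can be 1, 2, 3, 4, 5.

L = 1, 2, 3, 4, 5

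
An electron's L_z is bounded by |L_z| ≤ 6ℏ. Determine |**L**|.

The maximum L_z equals lℏ, giving l = 6.
|L| = √(l(l+1)) ℏ = √42 ℏ.

|L| = √42 ℏ ≈ 6.481ℏ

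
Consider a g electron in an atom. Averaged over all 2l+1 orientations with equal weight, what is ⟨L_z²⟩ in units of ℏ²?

For a g orbital, l = 4.
m_l ∈ {-4, -3, -2, -1, 0, 1, 2, 3, 4}.
⟨L_z²⟩ = ℏ²·l(l+1)/3 = 6.667ℏ².

⟨L_z²⟩ = 6.667 ℏ²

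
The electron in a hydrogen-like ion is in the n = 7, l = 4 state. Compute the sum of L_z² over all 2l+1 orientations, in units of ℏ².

m_l runs from −4 to 4, i.e. {-4, -3, -2, -1, 0, 1, 2, 3, 4}.
Σ m_l² = 2·(1 + 4 + 9 + 16) = 60.

Σ(L_z)² = 60 ℏ²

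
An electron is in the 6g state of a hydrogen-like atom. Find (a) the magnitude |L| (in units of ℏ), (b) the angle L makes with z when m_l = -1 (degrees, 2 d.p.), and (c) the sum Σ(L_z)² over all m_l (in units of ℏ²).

6g means n = 6, l = 4.
|L| = ℏ√(4·5) = 2√5 ℏ ≈ 4.472ℏ.
For m_l = -1: cos θ = -1/√20, θ ≈ 102.92°.
Σ m_l² = 60, so Σ(L_z)² = 60 ℏ².

|L| = 2√5 ℏ ≈ 4.472ℏ; θ(m_l=-1) ≈ 102.92°; Σ(L_z)² = 60 ℏ²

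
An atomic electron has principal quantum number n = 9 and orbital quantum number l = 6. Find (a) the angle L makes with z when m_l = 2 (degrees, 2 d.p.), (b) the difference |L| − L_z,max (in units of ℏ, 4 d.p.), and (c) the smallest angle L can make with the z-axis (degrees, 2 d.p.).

For m_l = 2: cos θ = 2/√42, θ ≈ 72.02°.
|L| − L_z,max = (√42 − 6)ℏ ≈ 0.4807ℏ.
cos θ_min = 6/√42, so θ_min ≈ 22.21°.

θ(m_l=2) ≈ 72.02°; |L|−L_z,max ≈ 0.4807ℏ; θ_min ≈ 22.21°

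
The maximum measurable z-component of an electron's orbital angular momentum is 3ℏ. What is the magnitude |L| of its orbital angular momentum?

The maximum L_z equals lℏ, giving l = 3.
|L| = √(l(l+1)) ℏ = 2√3 ℏ.

|L| = 2√3 ℏ ≈ 3.464ℏ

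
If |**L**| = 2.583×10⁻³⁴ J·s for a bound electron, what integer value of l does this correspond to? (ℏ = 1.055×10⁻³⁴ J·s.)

|L|/ℏ = (2.583×10⁻³⁴)/(1.055×10⁻³⁴) ≈ 2.448.
(|L|/ℏ)² = l(l+1) ≈ 5.99 ⇒ l = 2.

l = 2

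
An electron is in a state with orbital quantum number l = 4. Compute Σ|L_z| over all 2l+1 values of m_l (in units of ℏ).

The allowed m_l values are -4, -3, -2, -1, 0, 1, 2, 3, 4.
Σ|m_l| = 2(1+2+…+4) = 20.

Σ|L_z| = 20 ℏ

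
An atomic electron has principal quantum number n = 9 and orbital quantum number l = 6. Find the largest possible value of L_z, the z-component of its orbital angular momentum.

L_z = m_l ℏ with m_l ∈ {−6, …, 6}; the maximum is m_l = 6.

L_z,max = 6ℏ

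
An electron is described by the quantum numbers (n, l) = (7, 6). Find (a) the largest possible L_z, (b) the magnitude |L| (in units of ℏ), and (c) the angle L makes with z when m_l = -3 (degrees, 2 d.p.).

L_z,max = lℏ = 6ℏ.
|L| = ℏ√(6·7) = √42 ℏ ≈ 6.481ℏ.
For m_l = -3: cos θ = -3/√42, θ ≈ 117.58°.

L_z,max = 6ℏ; |L| = √42 ℏ ≈ 6.481ℏ; θ(m_l=-3) ≈ 117.58°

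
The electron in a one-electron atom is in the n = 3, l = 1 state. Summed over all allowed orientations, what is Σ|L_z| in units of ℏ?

m_l ∈ {-1, 0, 1}.
Σ|m_l| = 2(1+2+…+1) = 2.

Σ|L_z| = 2 ℏ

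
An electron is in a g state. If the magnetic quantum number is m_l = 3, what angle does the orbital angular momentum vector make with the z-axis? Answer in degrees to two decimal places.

θ ≈ 47.87°

For a g orbital, l = 4.
|L|² = l(l+1)ℏ² = 20ℏ², so |L| = 2√5 ℏ.
L_z = m_l ℏ = 3ℏ.
cos θ = L_z/|L| = 3/√20, so θ ≈ 47.87°.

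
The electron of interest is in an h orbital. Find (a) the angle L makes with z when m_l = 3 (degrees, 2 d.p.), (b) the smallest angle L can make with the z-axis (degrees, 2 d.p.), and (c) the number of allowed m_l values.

The letter h corresponds to l = 5.
For m_l = 3: cos θ = 3/√30, θ ≈ 56.79°.
cos θ_min = 5/√30, so θ_min ≈ 24.09°.
There are 2l+1 = 11 values of m_l.

θ(m_l=3) ≈ 56.79°; θ_min ≈ 24.09°; 11 values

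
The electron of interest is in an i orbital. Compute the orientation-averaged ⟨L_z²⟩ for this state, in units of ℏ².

⟨L_z²⟩ = 14 ℏ²

I corresponds to l = 6.
m_l ∈ {-6, -5, -4, -3, -2, -1, 0, 1, 2, 3, 4, 5, 6}.
⟨L_z²⟩ = ℏ²·(Σ m_l²)/(2l+1) = ℏ²·182/13 = 14ℏ².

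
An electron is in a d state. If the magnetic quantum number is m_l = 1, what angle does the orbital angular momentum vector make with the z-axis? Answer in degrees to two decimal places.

θ ≈ 65.91°

The letter d corresponds to l = 2.
|L| = √(l(l+1)) ℏ = √6 ℏ.
L_z = m_l ℏ = 1ℏ.
cos θ = L_z/|L| = 1/√6, so θ ≈ 65.91°.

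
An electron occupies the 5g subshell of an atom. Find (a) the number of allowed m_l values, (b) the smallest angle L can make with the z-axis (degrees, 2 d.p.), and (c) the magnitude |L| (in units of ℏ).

5g means n = 5, l = 4.
There are 2l+1 = 9 values of m_l.
cos θ_min = 4/√20, so θ_min ≈ 26.57°.
|L| = ℏ√(4·5) = 2√5 ℏ ≈ 4.472ℏ.

9 values; θ_min ≈ 26.57°; |L| = 2√5 ℏ ≈ 4.472ℏ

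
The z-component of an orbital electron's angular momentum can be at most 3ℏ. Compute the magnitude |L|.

|L| = 2√3 ℏ ≈ 3.464ℏ

The maximum L_z equals lℏ, giving l = 3.
Then |L| = ℏ√(3·4) = 2√3 ℏ.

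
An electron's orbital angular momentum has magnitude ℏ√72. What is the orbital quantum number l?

|L| = ℏ√(l(l+1)), so l(l+1) = 72.
The positive root is l = 8.

l = 8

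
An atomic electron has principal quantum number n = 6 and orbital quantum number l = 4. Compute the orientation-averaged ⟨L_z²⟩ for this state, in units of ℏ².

m_l ∈ {-4, -3, -2, -1, 0, 1, 2, 3, 4}.
⟨L_z²⟩ = ℏ²·l(l+1)/3 = 6.667ℏ².

⟨L_z²⟩ = 6.667 ℏ²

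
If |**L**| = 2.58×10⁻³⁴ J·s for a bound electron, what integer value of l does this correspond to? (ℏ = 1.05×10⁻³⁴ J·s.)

l = 2

|L|/ℏ = (2.58×10⁻³⁴)/(1.05×10⁻³⁴) ≈ 2.457.
(|L|/ℏ)² = l(l+1) ≈ 6.04 ⇒ l = 2.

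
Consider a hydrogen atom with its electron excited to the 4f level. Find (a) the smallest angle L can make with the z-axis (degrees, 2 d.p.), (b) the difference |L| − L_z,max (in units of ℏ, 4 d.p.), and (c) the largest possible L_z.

The 4f level has l = 3.
cos θ_min = 3/√12, so θ_min ≈ 30.00°.
|L| − L_z,max = (2√3 − 3)ℏ ≈ 0.4641ℏ.
L_z,max = lℏ = 3ℏ.

θ_min ≈ 30.00°; |L|−L_z,max ≈ 0.4641ℏ; L_z,max = 3ℏ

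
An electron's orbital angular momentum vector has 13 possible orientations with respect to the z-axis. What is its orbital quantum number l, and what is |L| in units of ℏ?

l = 6, |L| = √42 ℏ ≈ 6.481ℏ

Since there are 2l+1 = 13 values of m_l, l = 6.
Then |L| = √(l(l+1)) ℏ = √42 ℏ.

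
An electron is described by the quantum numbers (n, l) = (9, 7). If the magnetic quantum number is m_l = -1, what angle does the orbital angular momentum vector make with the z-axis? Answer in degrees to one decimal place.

θ ≈ 97.7°

|L| = ℏ√(l(l+1)) = 2√14 ℏ.
L_z = m_l ℏ = −1ℏ.
cos θ = L_z/|L| = -1/√56, so θ ≈ 97.7°.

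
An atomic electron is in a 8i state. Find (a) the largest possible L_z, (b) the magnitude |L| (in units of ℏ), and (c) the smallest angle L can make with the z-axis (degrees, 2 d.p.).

8i means n = 8, l = 6.
L_z,max = lℏ = 6ℏ.
|L| = ℏ√(6·7) = √42 ℏ ≈ 6.481ℏ.
cos θ_min = 6/√42, so θ_min ≈ 22.21°.

L_z,max = 6ℏ; |L| = √42 ℏ ≈ 6.481ℏ; θ_min ≈ 22.21°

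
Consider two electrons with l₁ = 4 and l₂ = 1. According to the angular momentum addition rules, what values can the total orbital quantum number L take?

L = 3, 4, 5

By the triangle rule, |l₁ − l₂| ≤ L ≤ l₁ + l₂.
So L can be 3, 4, 5.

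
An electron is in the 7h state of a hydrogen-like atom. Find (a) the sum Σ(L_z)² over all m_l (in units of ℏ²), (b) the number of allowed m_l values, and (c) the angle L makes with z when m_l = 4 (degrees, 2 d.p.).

Σ(L_z)² = 110 ℏ²; 11 values; θ(m_l=4) ≈ 43.09°

The 7h subshell has l = 5.
Σ m_l² = 110, so Σ(L_z)² = 110 ℏ².
There are 2l+1 = 11 values of m_l.
For m_l = 4: cos θ = 4/√30, θ ≈ 43.09°.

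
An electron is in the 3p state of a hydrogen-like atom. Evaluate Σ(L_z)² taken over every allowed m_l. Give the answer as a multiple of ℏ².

Σ(L_z)² = 2 ℏ²

For 3p, l = 1.
The allowed m_l values are -1, 0, 1.
Σ m_l² = 2·(1) = 2.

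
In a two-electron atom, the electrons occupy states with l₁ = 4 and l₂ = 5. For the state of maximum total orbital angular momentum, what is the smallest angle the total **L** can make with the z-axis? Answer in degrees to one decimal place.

By the triangle rule, |l₁ − l₂| ≤ L ≤ l₁ + l₂.
So L can be 1, 2, 3, 4, 5, 6, 7, 8, 9.
The maximum is L = 9, with |L_tot| = ℏ√(9·10) = 3√10 ℏ.
The minimum angle with z is arccos(9/√90) ≈ 18.4°.

θ_min ≈ 18.4°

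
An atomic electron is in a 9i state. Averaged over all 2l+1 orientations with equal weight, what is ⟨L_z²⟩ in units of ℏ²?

⟨L_z²⟩ = 14 ℏ²

The 9i subshell has l = 6.
m_l ∈ {-6, -5, -4, -3, -2, -1, 0, 1, 2, 3, 4, 5, 6}.
⟨L_z²⟩ = ℏ²·(Σ m_l²)/(2l+1) = ℏ²·182/13 = 14ℏ².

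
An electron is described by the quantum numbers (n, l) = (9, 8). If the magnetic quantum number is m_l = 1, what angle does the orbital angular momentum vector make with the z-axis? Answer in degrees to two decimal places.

|L| = √(l(l+1)) ℏ = 6√2 ℏ.
L_z = m_l ℏ = 1ℏ.
cos θ = L_z/|L| = 1/√72, so θ ≈ 83.23°.

θ ≈ 83.23°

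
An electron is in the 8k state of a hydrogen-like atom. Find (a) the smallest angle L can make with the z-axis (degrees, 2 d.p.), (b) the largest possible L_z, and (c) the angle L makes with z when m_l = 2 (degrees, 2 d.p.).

θ_min ≈ 20.70°; L_z,max = 7ℏ; θ(m_l=2) ≈ 74.50°

The 8k subshell has l = 7.
cos θ_min = 7/√56, so θ_min ≈ 20.70°.
L_z,max = lℏ = 7ℏ.
For m_l = 2: cos θ = 2/√56, θ ≈ 74.50°.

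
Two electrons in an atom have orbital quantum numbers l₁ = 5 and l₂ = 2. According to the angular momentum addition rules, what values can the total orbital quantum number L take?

L runs from |5 − 2| = 3 to 5 + 2 = 7.
L ∈ {3, 4, 5, 6, 7}.

L = 3, 4, 5, 6, 7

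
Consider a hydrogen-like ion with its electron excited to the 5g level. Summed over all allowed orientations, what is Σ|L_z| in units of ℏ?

The 5g level has l = 4.
m_l ∈ {-4, -3, -2, -1, 0, 1, 2, 3, 4}.
Σ|m_l| = 2·4(4+1)/2 = 20.

Σ|L_z| = 20 ℏ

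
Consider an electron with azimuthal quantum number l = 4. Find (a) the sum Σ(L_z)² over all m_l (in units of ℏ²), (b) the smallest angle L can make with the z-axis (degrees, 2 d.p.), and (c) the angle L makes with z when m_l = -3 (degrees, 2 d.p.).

Σ m_l² = 60, so Σ(L_z)² = 60 ℏ².
cos θ_min = 4/√20, so θ_min ≈ 26.57°.
For m_l = -3: cos θ = -3/√20, θ ≈ 132.13°.

Σ(L_z)² = 60 ℏ²; θ_min ≈ 26.57°; θ(m_l=-3) ≈ 132.13°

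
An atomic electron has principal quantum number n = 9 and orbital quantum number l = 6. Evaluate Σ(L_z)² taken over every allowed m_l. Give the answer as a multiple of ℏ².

Σ(L_z)² = 182 ℏ²

The allowed m_l values are -6, -5, -4, -3, -2, -1, 0, 1, 2, 3, 4, 5, 6.
Σ m_l² = 2·(1 + 4 + 9 + 16 + 25 + 36) = 182.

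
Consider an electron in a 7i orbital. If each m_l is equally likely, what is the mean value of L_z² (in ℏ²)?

⟨L_z²⟩ = 14 ℏ²

The 7i subshell has l = 6.
The allowed m_l values are -6, -5, -4, -3, -2, -1, 0, 1, 2, 3, 4, 5, 6.
⟨L_z²⟩ = ℏ²·l(l+1)/3 = 14ℏ².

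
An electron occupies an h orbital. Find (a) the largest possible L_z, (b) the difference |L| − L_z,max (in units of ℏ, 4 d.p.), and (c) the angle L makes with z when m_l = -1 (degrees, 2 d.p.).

L_z,max = 5ℏ; |L|−L_z,max ≈ 0.4772ℏ; θ(m_l=-1) ≈ 100.52°

An h state has l = 5.
L_z,max = lℏ = 5ℏ.
|L| − L_z,max = (√30 − 5)ℏ ≈ 0.4772ℏ.
For m_l = -1: cos θ = -1/√30, θ ≈ 100.52°.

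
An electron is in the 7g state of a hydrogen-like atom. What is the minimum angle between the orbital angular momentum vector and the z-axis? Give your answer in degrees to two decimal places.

For 7g, l = 4.
|L|² = l(l+1)ℏ² = 20ℏ², so |L| = 2√5 ℏ.
The smallest angle corresponds to the largest L_z, i.e. m_l = l = 4, giving L_z = 4ℏ.
cos θ_min = 4/√20, so θ_min ≈ 26.57°.

θ_min ≈ 26.57°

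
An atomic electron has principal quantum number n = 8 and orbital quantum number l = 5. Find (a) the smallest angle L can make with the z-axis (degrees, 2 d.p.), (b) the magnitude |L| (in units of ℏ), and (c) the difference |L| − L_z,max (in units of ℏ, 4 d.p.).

cos θ_min = 5/√30, so θ_min ≈ 24.09°.
|L| = ℏ√(5·6) = √30 ℏ ≈ 5.477ℏ.
|L| − L_z,max = (√30 − 5)ℏ ≈ 0.4772ℏ.

θ_min ≈ 24.09°; |L| = √30 ℏ ≈ 5.477ℏ; |L|−L_z,max ≈ 0.4772ℏ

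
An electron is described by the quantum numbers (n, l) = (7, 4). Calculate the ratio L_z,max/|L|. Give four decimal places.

|L| = 2√5 ℏ ≈ 4.4721ℏ, while L_z,max = lℏ = 4ℏ.
L_z,max/|L| = 4/√20 = 0.8944.

L_z,max/|L| = 0.8944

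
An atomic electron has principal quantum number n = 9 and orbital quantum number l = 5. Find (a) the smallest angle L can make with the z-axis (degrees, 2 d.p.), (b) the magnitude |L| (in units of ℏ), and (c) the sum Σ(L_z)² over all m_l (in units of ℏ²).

θ_min ≈ 24.09°; |L| = √30 ℏ ≈ 5.477ℏ; Σ(L_z)² = 110 ℏ²

cos θ_min = 5/√30, so θ_min ≈ 24.09°.
|L| = ℏ√(5·6) = √30 ℏ ≈ 5.477ℏ.
Σ m_l² = 110, so Σ(L_z)² = 110 ℏ².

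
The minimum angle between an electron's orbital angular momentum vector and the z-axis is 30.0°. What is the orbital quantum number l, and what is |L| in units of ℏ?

cos²θ_min = l/(l+1) = 0.7500.
Thus l = 0.7500/(1 − 0.7500) ≈ 3.
Then |L| = ℏ√(3·4) = 2√3 ℏ.

l = 3, |L| = 2√3 ℏ ≈ 3.464ℏ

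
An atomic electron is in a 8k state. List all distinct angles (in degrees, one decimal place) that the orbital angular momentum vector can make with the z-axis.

θ ∈ {20.7°, 36.7°, 48.1°, 57.7°, 66.4°, 74.5°, 82.3°, 90.0°, 97.7°, 105.5°, 113.6°, 122.3°, 131.9°, 143.3°, 159.3°}

8k means n = 8, l = 7.
|L|² = l(l+1)ℏ² = 56ℏ², so |L| = 2√14 ℏ.
cos θ = m_l/√56 for each m_l ∈ {-7, -6, -5, -4, -3, -2, -1, 0, 1, 2, 3, 4, 5, 6, 7}.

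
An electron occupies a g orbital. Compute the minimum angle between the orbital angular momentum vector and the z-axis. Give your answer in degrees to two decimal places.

A g state has l = 4.
|L| = ℏ√(l(l+1)) = 2√5 ℏ.
The smallest angle corresponds to the largest L_z, i.e. m_l = l = 4, giving L_z = 4ℏ.
cos θ_min = 4/√20, so θ_min ≈ 26.57°.

θ_min ≈ 26.57°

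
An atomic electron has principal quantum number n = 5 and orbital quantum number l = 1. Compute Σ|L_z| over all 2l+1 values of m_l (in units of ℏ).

m_l runs from −1 to 1, i.e. {-1, 0, 1}.
Σ|m_l| = l(l+1) = 2.

Σ|L_z| = 2 ℏ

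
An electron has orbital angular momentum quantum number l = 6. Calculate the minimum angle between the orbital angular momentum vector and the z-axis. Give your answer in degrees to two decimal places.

|L| = √(l(l+1)) ℏ = √42 ℏ.
The smallest angle corresponds to the largest L_z, i.e. m_l = l = 6, giving L_z = 6ℏ.
cos θ_min = 6/√42, so θ_min ≈ 22.21°.

θ_min ≈ 22.21°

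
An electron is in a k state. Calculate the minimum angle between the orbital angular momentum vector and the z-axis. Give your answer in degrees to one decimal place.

θ_min ≈ 20.7°

A k state has l = 7.
|L|² = l(l+1)ℏ² = 56ℏ², so |L| = 2√14 ℏ.
The smallest angle corresponds to the largest L_z, i.e. m_l = l = 7, giving L_z = 7ℏ.
cos θ_min = 7/√56, so θ_min ≈ 20.7°.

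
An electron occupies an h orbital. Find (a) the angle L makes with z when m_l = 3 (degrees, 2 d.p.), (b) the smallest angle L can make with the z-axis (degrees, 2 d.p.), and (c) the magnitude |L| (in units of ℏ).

For an h orbital, l = 5.
For m_l = 3: cos θ = 3/√30, θ ≈ 56.79°.
cos θ_min = 5/√30, so θ_min ≈ 24.09°.
|L| = ℏ√(5·6) = √30 ℏ ≈ 5.477ℏ.

θ(m_l=3) ≈ 56.79°; θ_min ≈ 24.09°; |L| = √30 ℏ ≈ 5.477ℏ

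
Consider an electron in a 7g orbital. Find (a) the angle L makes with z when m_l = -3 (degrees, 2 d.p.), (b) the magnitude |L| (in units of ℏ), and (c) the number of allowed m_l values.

For 7g, l = 4.
For m_l = -3: cos θ = -3/√20, θ ≈ 132.13°.
|L| = ℏ√(4·5) = 2√5 ℏ ≈ 4.472ℏ.
There are 2l+1 = 9 values of m_l.

θ(m_l=-3) ≈ 132.13°; |L| = 2√5 ℏ ≈ 4.472ℏ; 9 values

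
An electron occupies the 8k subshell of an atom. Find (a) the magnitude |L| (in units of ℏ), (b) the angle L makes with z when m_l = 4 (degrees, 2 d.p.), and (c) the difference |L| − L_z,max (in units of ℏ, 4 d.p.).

|L| = 2√14 ℏ ≈ 7.483ℏ; θ(m_l=4) ≈ 57.69°; |L|−L_z,max ≈ 0.4833ℏ

For 8k, l = 7.
|L| = ℏ√(7·8) = 2√14 ℏ ≈ 7.483ℏ.
For m_l = 4: cos θ = 4/√56, θ ≈ 57.69°.
|L| − L_z,max = (2√14 − 7)ℏ ≈ 0.4833ℏ.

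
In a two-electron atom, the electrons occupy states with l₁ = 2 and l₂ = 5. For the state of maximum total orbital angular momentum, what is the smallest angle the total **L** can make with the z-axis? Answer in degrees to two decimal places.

θ_min ≈ 20.70°

Angular momentum addition gives L = |l₁ − l₂|, …, l₁ + l₂.
So L can be 3, 4, 5, 6, 7.
The maximum is L = 7, with |L_tot| = ℏ√(7·8) = 2√14 ℏ.
The minimum angle with z is arccos(7/√56) ≈ 20.70°.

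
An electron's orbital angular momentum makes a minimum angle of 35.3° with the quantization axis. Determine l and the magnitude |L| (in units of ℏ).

At minimum angle, m_l = l, so cos θ = l/√(l(l+1)); cos²θ = l/(l+1) = 0.6661.
l = cos²θ/sin²θ ≈ 2.
Then |L| = ℏ√(2·3) = √6 ℏ.

l = 2, |L| = √6 ℏ ≈ 2.449ℏ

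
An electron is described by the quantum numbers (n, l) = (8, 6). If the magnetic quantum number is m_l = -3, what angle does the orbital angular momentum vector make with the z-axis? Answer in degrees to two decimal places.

θ ≈ 117.58°

|L| = √(l(l+1)) ℏ = √42 ℏ.
L_z = m_l ℏ = −3ℏ.
cos θ = L_z/|L| = -3/√42, so θ ≈ 117.58°.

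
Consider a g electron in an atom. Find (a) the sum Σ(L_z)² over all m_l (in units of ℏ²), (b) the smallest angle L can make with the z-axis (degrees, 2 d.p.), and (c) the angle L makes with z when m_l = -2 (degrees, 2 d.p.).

Σ(L_z)² = 60 ℏ²; θ_min ≈ 26.57°; θ(m_l=-2) ≈ 116.57°

For a g orbital, l = 4.
Σ m_l² = 60, so Σ(L_z)² = 60 ℏ².
cos θ_min = 4/√20, so θ_min ≈ 26.57°.
For m_l = -2: cos θ = -2/√20, θ ≈ 116.57°.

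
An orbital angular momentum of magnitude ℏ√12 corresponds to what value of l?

|L| = ℏ√(l(l+1)), so l(l+1) = 12.
Solving: l = 3.

l = 3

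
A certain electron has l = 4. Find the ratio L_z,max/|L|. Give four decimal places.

L_z,max/|L| = 0.8944

|L| = 2√5 ℏ ≈ 4.4721ℏ, while L_z,max = lℏ = 4ℏ.
L_z,max/|L| = 4/√20 = 0.8944.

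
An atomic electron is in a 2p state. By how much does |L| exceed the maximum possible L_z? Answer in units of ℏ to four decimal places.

For 2p, l = 1.
|L| = √2 ℏ ≈ 1.4142ℏ, while L_z,max = lℏ = 1ℏ.
The difference is (√2 − 1)ℏ ≈ 0.4142ℏ.

|L| − L_z,max ≈ 0.4142ℏ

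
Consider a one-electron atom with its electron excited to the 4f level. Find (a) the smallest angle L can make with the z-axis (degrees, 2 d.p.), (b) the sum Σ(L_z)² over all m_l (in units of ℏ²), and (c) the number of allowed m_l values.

The 4f level has l = 3.
cos θ_min = 3/√12, so θ_min ≈ 30.00°.
Σ m_l² = 28, so Σ(L_z)² = 28 ℏ².
There are 2l+1 = 7 values of m_l.

θ_min ≈ 30.00°; Σ(L_z)² = 28 ℏ²; 7 values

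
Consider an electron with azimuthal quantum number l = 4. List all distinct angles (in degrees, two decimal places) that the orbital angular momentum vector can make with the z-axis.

θ ∈ {26.57°, 47.87°, 63.43°, 77.08°, 90.00°, 102.92°, 116.57°, 132.13°, 153.43°}

|L| = √(l(l+1)) ℏ = 2√5 ℏ.
cos θ = m_l/√20 for each m_l ∈ {-4, -3, -2, -1, 0, 1, 2, 3, 4}.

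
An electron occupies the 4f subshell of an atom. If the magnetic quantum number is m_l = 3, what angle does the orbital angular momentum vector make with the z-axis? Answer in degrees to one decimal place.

The 4f subshell has l = 3.
|L| = ℏ√(l(l+1)) = 2√3 ℏ.
L_z = m_l ℏ = 3ℏ.
cos θ = L_z/|L| = 3/√12, so θ ≈ 30.0°.

θ ≈ 30.0°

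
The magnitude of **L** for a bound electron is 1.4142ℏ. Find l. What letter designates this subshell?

l = 1 (p orbital)

|L| = ℏ√(l(l+1)), so l(l+1) = 2.
The positive root is l = 1.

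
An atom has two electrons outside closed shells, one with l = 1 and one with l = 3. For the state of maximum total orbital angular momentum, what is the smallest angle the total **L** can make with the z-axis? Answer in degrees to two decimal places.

L runs from |1 − 3| = 2 to 1 + 3 = 4.
L ∈ {2, 3, 4}.
The maximum is L = 4, with |L_tot| = ℏ√(4·5) = 2√5 ℏ.
The minimum angle with z is arccos(4/√20) ≈ 26.57°.

θ_min ≈ 26.57°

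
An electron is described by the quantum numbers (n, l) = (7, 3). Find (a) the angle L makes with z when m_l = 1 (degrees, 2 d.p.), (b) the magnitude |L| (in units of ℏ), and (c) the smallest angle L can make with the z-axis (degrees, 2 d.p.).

θ(m_l=1) ≈ 73.22°; |L| = 2√3 ℏ ≈ 3.464ℏ; θ_min ≈ 30.00°

For m_l = 1: cos θ = 1/√12, θ ≈ 73.22°.
|L| = ℏ√(3·4) = 2√3 ℏ ≈ 3.464ℏ.
cos θ_min = 3/√12, so θ_min ≈ 30.00°.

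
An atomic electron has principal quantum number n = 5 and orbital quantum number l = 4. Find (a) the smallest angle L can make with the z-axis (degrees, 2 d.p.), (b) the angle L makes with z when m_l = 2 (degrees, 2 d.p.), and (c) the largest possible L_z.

θ_min ≈ 26.57°; θ(m_l=2) ≈ 63.43°; L_z,max = 4ℏ

cos θ_min = 4/√20, so θ_min ≈ 26.57°.
For m_l = 2: cos θ = 2/√20, θ ≈ 63.43°.
L_z,max = lℏ = 4ℏ.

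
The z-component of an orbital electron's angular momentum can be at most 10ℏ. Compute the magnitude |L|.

|L| = √110 ℏ ≈ 10.488ℏ

The maximum L_z equals lℏ, giving l = 10.
Then |L| = ℏ√(10·11) = √110 ℏ.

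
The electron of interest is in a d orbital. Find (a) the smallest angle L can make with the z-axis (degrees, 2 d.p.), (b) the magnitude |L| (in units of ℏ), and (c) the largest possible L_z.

A d state has l = 2.
cos θ_min = 2/√6, so θ_min ≈ 35.26°.
|L| = ℏ√(2·3) = √6 ℏ ≈ 2.449ℏ.
L_z,max = lℏ = 2ℏ.

θ_min ≈ 35.26°; |L| = √6 ℏ ≈ 2.449ℏ; L_z,max = 2ℏ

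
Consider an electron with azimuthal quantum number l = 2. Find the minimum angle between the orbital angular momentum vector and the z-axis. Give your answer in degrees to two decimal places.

|L|² = l(l+1)ℏ² = 6ℏ², so |L| = √6 ℏ.
The smallest angle corresponds to the largest L_z, i.e. m_l = l = 2, giving L_z = 2ℏ.
cos θ_min = 2/√6, so θ_min ≈ 35.26°.

θ_min ≈ 35.26°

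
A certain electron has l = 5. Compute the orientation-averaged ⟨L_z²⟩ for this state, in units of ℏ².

The allowed m_l values are -5, -4, -3, -2, -1, 0, 1, 2, 3, 4, 5.
⟨L_z²⟩ = ℏ²·l(l+1)/3 = 10ℏ².

⟨L_z²⟩ = 10 ℏ²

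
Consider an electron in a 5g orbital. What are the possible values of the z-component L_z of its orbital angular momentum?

L_z ∈ {−4ℏ, −3ℏ, −2ℏ, −ℏ, 0, ℏ, 2ℏ, 3ℏ, 4ℏ}

The 5g subshell has l = 4.
L_z = m_l ℏ with m_l ranging from −l to +l in integer steps.
For l = 4: m_l ∈ {-4, -3, -2, -1, 0, 1, 2, 3, 4}.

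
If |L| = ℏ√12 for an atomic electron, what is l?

|L| = ℏ√(l(l+1)), so l(l+1) = 12.
Solving: l = 3.

l = 3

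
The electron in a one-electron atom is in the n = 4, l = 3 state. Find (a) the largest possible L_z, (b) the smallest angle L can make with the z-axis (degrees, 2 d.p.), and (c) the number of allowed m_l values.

L_z,max = 3ℏ; θ_min ≈ 30.00°; 7 values

L_z,max = lℏ = 3ℏ.
cos θ_min = 3/√12, so θ_min ≈ 30.00°.
There are 2l+1 = 7 values of m_l.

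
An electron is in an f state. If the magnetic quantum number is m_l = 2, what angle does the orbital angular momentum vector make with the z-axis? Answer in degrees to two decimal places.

θ ≈ 54.74°

For an f orbital, l = 3.
|L| = √(l(l+1)) ℏ = 2√3 ℏ.
L_z = m_l ℏ = 2ℏ.
cos θ = L_z/|L| = 2/√12, so θ ≈ 54.74°.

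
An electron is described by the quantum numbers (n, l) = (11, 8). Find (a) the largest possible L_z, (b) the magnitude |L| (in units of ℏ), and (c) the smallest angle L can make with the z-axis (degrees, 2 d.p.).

L_z,max = 8ℏ; |L| = 6√2 ℏ ≈ 8.485ℏ; θ_min ≈ 19.47°

L_z,max = lℏ = 8ℏ.
|L| = ℏ√(8·9) = 6√2 ℏ ≈ 8.485ℏ.
cos θ_min = 8/√72, so θ_min ≈ 19.47°.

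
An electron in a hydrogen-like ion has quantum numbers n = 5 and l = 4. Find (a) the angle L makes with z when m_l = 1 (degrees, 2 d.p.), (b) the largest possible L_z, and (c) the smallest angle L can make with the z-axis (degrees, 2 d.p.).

θ(m_l=1) ≈ 77.08°; L_z,max = 4ℏ; θ_min ≈ 26.57°

For m_l = 1: cos θ = 1/√20, θ ≈ 77.08°.
L_z,max = lℏ = 4ℏ.
cos θ_min = 4/√20, so θ_min ≈ 26.57°.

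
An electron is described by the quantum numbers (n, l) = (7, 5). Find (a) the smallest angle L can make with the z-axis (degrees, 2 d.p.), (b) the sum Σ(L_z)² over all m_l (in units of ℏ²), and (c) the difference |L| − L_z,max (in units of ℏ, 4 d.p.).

θ_min ≈ 24.09°; Σ(L_z)² = 110 ℏ²; |L|−L_z,max ≈ 0.4772ℏ

cos θ_min = 5/√30, so θ_min ≈ 24.09°.
Σ m_l² = 110, so Σ(L_z)² = 110 ℏ².
|L| − L_z,max = (√30 − 5)ℏ ≈ 0.4772ℏ.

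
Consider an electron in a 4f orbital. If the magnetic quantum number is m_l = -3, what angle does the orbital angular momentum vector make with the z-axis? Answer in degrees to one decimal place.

4f means n = 4, l = 3.
|L| = √(l(l+1)) ℏ = 2√3 ℏ.
L_z = m_l ℏ = −3ℏ.
cos θ = L_z/|L| = -3/√12, so θ ≈ 150.0°.

θ ≈ 150.0°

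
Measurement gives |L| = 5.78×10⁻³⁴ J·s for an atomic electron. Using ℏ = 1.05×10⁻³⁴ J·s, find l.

l = 5

|L|/ℏ = (5.78×10⁻³⁴)/(1.05×10⁻³⁴) ≈ 5.505.
(|L|/ℏ)² = l(l+1) ≈ 30.30 ⇒ l = 5.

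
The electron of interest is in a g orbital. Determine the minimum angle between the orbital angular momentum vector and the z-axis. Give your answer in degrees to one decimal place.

A g state has l = 4.
|L|² = l(l+1)ℏ² = 20ℏ², so |L| = 2√5 ℏ.
The smallest angle corresponds to the largest L_z, i.e. m_l = l = 4, giving L_z = 4ℏ.
cos θ_min = 4/√20, so θ_min ≈ 26.6°.

θ_min ≈ 26.6°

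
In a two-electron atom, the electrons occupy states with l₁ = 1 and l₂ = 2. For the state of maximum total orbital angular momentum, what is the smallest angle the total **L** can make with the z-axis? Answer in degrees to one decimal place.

Angular momentum addition gives L = |l₁ − l₂|, …, l₁ + l₂.
L ∈ {1, 2, 3}.
The maximum is L = 3, with |L_tot| = ℏ√(3·4) = 2√3 ℏ.
The minimum angle with z is arccos(3/√12) ≈ 30.0°.

θ_min ≈ 30.0°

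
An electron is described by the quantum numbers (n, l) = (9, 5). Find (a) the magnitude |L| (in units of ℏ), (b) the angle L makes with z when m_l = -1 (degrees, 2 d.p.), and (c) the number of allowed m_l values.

|L| = √30 ℏ ≈ 5.477ℏ; θ(m_l=-1) ≈ 100.52°; 11 values

|L| = ℏ√(5·6) = √30 ℏ ≈ 5.477ℏ.
For m_l = -1: cos θ = -1/√30, θ ≈ 100.52°.
There are 2l+1 = 11 values of m_l.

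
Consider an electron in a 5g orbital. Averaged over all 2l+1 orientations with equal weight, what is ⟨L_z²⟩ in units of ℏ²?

For 5g, l = 4.
The allowed m_l values are -4, -3, -2, -1, 0, 1, 2, 3, 4.
Average of L_z² over 9 states: 60/9 ℏ² = 6.667 ℏ².

⟨L_z²⟩ = 6.667 ℏ²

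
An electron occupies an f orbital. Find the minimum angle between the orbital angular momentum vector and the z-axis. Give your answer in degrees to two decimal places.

θ_min ≈ 30.00°

An f state has l = 3.
|L| = ℏ√(l(l+1)) = 2√3 ℏ.
The smallest angle corresponds to the largest L_z, i.e. m_l = l = 3, giving L_z = 3ℏ.
cos θ_min = 3/√12, so θ_min ≈ 30.00°.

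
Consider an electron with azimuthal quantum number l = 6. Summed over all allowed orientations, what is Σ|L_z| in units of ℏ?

m_l ∈ {-6, -5, -4, -3, -2, -1, 0, 1, 2, 3, 4, 5, 6}.
Σ|m_l| = 2(1+2+…+6) = 42.

Σ|L_z| = 42 ℏ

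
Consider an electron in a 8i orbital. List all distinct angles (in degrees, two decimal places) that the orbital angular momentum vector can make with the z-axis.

θ ∈ {22.21°, 39.51°, 51.89°, 62.42°, 72.02°, 81.12°, 90.00°, 98.88°, 107.98°, 117.58°, 128.11°, 140.49°, 157.79°}

8i means n = 8, l = 6.
|L|² = l(l+1)ℏ² = 42ℏ², so |L| = √42 ℏ.
cos θ = m_l/√42 for each m_l ∈ {-6, -5, -4, -3, -2, -1, 0, 1, 2, 3, 4, 5, 6}.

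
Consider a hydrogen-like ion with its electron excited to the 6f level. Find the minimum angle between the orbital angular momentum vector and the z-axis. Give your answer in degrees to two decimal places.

The 6f level has l = 3.
|L| = ℏ√(l(l+1)) = 2√3 ℏ.
The smallest angle corresponds to the largest L_z, i.e. m_l = l = 3, giving L_z = 3ℏ.
cos θ_min = 3/√12, so θ_min ≈ 30.00°.

θ_min ≈ 30.00°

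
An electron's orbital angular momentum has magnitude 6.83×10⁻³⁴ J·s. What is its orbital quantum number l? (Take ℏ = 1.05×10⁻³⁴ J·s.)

l = 6

Dividing by ℏ: |L|/ℏ ≈ 6.505.
l(l+1) ≈ 6.505² ≈ 42.31, so l = 6.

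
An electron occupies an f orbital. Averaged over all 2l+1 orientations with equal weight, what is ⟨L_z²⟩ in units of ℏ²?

⟨L_z²⟩ = 4 ℏ²

The letter f corresponds to l = 3.
m_l ∈ {-3, -2, -1, 0, 1, 2, 3}.
⟨L_z²⟩ = ℏ²·l(l+1)/3 = 4ℏ².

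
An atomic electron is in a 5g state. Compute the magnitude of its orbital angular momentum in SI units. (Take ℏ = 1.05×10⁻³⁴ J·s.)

5g means n = 5, l = 4.
|L| = ℏ√(l(l+1)) = ℏ√(4·5) = 2√5 ℏ
Numerically, |L| = 4.472 × (1.05×10⁻³⁴ J·s) = 4.70×10⁻³⁴ J·s.

|L| = 4.70×10⁻³⁴ J·s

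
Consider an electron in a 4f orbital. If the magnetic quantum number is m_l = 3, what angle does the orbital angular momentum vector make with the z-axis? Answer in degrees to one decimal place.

θ ≈ 30.0°

For 4f, l = 3.
|L| = √(l(l+1)) ℏ = 2√3 ℏ.
L_z = m_l ℏ = 3ℏ.
cos θ = L_z/|L| = 3/√12, so θ ≈ 30.0°.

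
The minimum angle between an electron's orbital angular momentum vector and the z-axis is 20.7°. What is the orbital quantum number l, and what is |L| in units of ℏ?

cos²θ_min = l/(l+1) = 0.8751.
l = cos²θ/sin²θ ≈ 7.
Then |L| = ℏ√(7·8) = 2√14 ℏ.

l = 7, |L| = 2√14 ℏ ≈ 7.483ℏ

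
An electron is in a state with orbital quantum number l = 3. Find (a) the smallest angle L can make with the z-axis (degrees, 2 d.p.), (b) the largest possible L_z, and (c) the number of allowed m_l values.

θ_min ≈ 30.00°; L_z,max = 3ℏ; 7 values

cos θ_min = 3/√12, so θ_min ≈ 30.00°.
L_z,max = lℏ = 3ℏ.
There are 2l+1 = 7 values of m_l.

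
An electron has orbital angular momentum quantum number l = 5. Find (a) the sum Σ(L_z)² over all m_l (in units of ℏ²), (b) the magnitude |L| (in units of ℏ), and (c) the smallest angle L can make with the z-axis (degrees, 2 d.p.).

Σ(L_z)² = 110 ℏ²; |L| = √30 ℏ ≈ 5.477ℏ; θ_min ≈ 24.09°

Σ m_l² = 110, so Σ(L_z)² = 110 ℏ².
|L| = ℏ√(5·6) = √30 ℏ ≈ 5.477ℏ.
cos θ_min = 5/√30, so θ_min ≈ 24.09°.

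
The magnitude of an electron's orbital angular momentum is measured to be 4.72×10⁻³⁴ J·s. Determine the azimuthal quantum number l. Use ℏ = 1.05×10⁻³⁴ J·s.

In units of ℏ, |L| ≈ 4.495.
l(l+1) ≈ 4.495² ≈ 20.21, so l = 4.

l = 4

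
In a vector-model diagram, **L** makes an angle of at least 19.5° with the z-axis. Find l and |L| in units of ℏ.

l = 8, |L| = 6√2 ℏ ≈ 8.485ℏ

cos θ_min = l/√(l(l+1)) = √(l/(l+1)), so l/(l+1) = cos²(19.5°) = 0.8886.
Thus l = 0.8886/(1 − 0.8886) ≈ 8.
Then |L| = ℏ√(8·9) = 6√2 ℏ.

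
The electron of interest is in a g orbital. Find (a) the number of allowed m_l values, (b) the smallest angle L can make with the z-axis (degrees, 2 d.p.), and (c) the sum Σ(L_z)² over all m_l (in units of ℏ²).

The letter g corresponds to l = 4.
There are 2l+1 = 9 values of m_l.
cos θ_min = 4/√20, so θ_min ≈ 26.57°.
Σ m_l² = 60, so Σ(L_z)² = 60 ℏ².

9 values; θ_min ≈ 26.57°; Σ(L_z)² = 60 ℏ²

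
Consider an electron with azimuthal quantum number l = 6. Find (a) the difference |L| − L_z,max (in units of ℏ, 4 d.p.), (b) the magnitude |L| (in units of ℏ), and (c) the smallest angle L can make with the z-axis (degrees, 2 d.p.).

|L|−L_z,max ≈ 0.4807ℏ; |L| = √42 ℏ ≈ 6.481ℏ; θ_min ≈ 22.21°

|L| − L_z,max = (√42 − 6)ℏ ≈ 0.4807ℏ.
|L| = ℏ√(6·7) = √42 ℏ ≈ 6.481ℏ.
cos θ_min = 6/√42, so θ_min ≈ 22.21°.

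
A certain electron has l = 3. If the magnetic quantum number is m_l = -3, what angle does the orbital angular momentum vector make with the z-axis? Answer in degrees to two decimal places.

θ ≈ 150.00°

|L| = ℏ√(l(l+1)) = 2√3 ℏ.
L_z = m_l ℏ = −3ℏ.
cos θ = L_z/|L| = -3/√12, so θ ≈ 150.00°.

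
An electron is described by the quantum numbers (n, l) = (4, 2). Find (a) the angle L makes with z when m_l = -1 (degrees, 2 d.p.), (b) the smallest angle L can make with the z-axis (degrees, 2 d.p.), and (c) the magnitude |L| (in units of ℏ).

For m_l = -1: cos θ = -1/√6, θ ≈ 114.09°.
cos θ_min = 2/√6, so θ_min ≈ 35.26°.
|L| = ℏ√(2·3) = √6 ℏ ≈ 2.449ℏ.

θ(m_l=-1) ≈ 114.09°; θ_min ≈ 35.26°; |L| = √6 ℏ ≈ 2.449ℏ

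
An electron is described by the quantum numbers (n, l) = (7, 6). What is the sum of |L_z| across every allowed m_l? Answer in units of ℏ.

Σ|L_z| = 42 ℏ

m_l ∈ {-6, -5, -4, -3, -2, -1, 0, 1, 2, 3, 4, 5, 6}.
Σ|m_l| = 2(1+2+…+6) = 42.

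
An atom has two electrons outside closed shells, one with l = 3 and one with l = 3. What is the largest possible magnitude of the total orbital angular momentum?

|L_tot|_max = √42 ℏ ≈ 6.481ℏ

Angular momentum addition gives L = |l₁ − l₂|, …, l₁ + l₂.
Allowed values: L = 0, 1, 2, 3, 4, 5, 6.
The largest magnitude corresponds to L = 6: |L_tot| = ℏ√(6·7) = √42 ℏ.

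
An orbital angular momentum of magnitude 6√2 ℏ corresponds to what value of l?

Since |L|² = l(l+1)ℏ², l(l+1) = 72.
Solving: l = 8.

l = 8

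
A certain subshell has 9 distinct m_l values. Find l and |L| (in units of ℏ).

Since there are 2l+1 = 9 values of m_l, l = 4.
|L| = ℏ√(l(l+1)) = ℏ√(4·5) = 2√5 ℏ.

l = 4, |L| = 2√5 ℏ ≈ 4.472ℏ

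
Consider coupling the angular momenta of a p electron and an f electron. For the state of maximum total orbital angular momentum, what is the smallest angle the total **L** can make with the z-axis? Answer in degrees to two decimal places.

The total orbital quantum number L ranges from |l₁ − l₂| to l₁ + l₂ in integer steps.
Allowed values: L = 2, 3, 4.
The maximum is L = 4, with |L_tot| = ℏ√(4·5) = 2√5 ℏ.
The minimum angle with z is arccos(4/√20) ≈ 26.57°.

θ_min ≈ 26.57°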